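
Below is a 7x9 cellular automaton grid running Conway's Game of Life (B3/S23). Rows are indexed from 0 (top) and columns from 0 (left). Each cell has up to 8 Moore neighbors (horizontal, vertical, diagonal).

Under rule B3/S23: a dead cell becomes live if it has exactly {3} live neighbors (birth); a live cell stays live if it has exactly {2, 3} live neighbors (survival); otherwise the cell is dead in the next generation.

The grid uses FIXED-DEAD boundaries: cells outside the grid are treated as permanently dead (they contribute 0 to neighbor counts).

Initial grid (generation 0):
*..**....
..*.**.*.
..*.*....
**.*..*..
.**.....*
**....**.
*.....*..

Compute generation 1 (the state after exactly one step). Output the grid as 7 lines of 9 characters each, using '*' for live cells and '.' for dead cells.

Simulating step by step:
Generation 0 (given above): 22 live cells
Generation 1: 20 live cells
(generation 1 grid is the final answer)

Answer: ...***...
.**..*...
..*.*.*..
*..*.....
......*..
*.*...**.
**....**.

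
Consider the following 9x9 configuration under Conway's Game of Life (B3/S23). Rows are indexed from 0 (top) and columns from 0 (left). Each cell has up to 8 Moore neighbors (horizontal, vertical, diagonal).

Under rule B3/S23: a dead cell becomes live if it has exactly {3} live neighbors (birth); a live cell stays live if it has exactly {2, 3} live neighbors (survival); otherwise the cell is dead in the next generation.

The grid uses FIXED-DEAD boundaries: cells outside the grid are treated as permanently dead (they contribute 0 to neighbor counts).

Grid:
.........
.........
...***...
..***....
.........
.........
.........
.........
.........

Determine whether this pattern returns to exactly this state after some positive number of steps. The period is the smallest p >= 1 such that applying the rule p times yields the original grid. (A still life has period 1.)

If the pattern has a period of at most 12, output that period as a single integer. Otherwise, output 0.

Answer: 2

Derivation:
Simulating and comparing each generation to the original:
Gen 0 (original, given above): 6 live cells
Gen 1: 6 live cells, differs from original
Gen 2: 6 live cells, MATCHES original -> period = 2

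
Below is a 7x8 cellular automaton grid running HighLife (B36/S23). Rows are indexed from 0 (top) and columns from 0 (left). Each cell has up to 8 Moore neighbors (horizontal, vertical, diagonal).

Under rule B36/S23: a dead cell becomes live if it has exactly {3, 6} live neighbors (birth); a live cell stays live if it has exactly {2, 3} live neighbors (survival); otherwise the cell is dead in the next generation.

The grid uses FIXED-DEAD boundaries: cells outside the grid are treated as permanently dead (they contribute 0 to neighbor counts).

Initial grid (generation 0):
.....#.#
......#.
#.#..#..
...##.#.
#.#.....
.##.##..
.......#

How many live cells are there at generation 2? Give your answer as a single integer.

Answer: 11

Derivation:
Simulating step by step:
Generation 0 (given above): 16 live cells
Generation 1: 15 live cells
......#.
.....##.
...####.
..####..
..#.....
.###....
........
Generation 2: 11 live cells
.....##.
.......#
..#.....
..#...#.
...#....
.###....
..#.....
Population at generation 2: 11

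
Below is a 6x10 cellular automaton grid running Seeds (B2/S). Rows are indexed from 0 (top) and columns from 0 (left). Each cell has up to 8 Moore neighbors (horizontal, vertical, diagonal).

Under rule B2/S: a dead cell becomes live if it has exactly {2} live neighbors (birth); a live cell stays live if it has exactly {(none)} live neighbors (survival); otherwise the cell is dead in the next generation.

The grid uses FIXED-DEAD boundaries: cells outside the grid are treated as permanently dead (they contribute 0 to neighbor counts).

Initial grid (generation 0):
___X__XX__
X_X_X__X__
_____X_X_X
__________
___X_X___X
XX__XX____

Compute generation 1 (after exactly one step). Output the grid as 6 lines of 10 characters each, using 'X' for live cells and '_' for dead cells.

Simulating step by step:
Generation 0 (given above): 17 live cells
Generation 1: 18 live cells
(generation 1 grid is the final answer)

Answer: _XX_XX__X_
_X________
_X_XX_____
_____X___X
XXX___X___
__XX__X___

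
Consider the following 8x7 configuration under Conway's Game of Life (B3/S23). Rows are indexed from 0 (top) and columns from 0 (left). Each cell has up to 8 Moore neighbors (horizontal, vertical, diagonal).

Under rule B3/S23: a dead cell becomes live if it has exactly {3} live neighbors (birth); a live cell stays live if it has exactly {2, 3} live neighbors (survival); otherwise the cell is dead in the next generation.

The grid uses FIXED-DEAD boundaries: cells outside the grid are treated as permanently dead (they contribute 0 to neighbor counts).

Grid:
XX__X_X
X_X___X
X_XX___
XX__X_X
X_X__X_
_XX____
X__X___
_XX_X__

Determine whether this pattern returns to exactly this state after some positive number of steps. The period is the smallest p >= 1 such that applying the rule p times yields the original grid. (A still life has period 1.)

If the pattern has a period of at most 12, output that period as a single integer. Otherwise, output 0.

Answer: 0

Derivation:
Simulating and comparing each generation to the original:
Gen 0 (original, given above): 24 live cells
Gen 1: 25 live cells, differs from original
Gen 2: 24 live cells, differs from original
Gen 3: 23 live cells, differs from original
Gen 4: 17 live cells, differs from original
Gen 5: 19 live cells, differs from original
Gen 6: 13 live cells, differs from original
Gen 7: 11 live cells, differs from original
Gen 8: 9 live cells, differs from original
Gen 9: 12 live cells, differs from original
Gen 10: 10 live cells, differs from original
Gen 11: 11 live cells, differs from original
Gen 12: 7 live cells, differs from original
No period found within 12 steps.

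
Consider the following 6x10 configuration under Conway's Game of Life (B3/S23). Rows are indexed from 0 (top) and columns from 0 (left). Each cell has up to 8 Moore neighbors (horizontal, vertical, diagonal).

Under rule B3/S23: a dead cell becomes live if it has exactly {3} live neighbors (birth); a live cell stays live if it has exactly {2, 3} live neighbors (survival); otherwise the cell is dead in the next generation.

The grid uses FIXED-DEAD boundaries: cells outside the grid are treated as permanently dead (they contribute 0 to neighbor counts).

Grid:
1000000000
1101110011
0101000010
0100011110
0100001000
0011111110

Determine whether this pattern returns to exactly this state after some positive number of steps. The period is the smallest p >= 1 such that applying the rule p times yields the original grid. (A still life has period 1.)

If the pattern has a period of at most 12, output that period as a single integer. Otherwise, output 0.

Simulating and comparing each generation to the original:
Gen 0 (original, given above): 25 live cells
Gen 1: 24 live cells, differs from original
Gen 2: 23 live cells, differs from original
Gen 3: 21 live cells, differs from original
Gen 4: 20 live cells, differs from original
Gen 5: 25 live cells, differs from original
Gen 6: 20 live cells, differs from original
Gen 7: 19 live cells, differs from original
Gen 8: 22 live cells, differs from original
Gen 9: 15 live cells, differs from original
Gen 10: 13 live cells, differs from original
Gen 11: 12 live cells, differs from original
Gen 12: 10 live cells, differs from original
No period found within 12 steps.

Answer: 0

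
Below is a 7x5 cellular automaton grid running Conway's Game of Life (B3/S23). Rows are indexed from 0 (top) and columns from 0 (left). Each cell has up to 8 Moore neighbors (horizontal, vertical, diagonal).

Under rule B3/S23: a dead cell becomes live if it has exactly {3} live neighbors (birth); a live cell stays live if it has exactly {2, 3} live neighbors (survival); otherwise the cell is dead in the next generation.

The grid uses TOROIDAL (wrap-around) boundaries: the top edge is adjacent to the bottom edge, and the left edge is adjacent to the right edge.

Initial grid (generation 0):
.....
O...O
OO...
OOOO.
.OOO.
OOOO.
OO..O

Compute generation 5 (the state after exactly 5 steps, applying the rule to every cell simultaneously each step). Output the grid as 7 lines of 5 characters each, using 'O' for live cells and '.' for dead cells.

Simulating step by step:
Generation 0 (given above): 18 live cells
Generation 1: 8 live cells
.O...
OO..O
...O.
...O.
.....
.....
...OO
Generation 2: 10 live cells
.OOO.
OOO.O
O.OO.
.....
.....
.....
.....
Generation 3: 6 live cells
...OO
.....
O.OO.
.....
.....
.....
..O..
Generation 4: 3 live cells
...O.
..O..
.....
.....
.....
.....
...O.
Generation 5: 2 live cells
(generation 5 grid is the final answer)

Answer: ..OO.
.....
.....
.....
.....
.....
.....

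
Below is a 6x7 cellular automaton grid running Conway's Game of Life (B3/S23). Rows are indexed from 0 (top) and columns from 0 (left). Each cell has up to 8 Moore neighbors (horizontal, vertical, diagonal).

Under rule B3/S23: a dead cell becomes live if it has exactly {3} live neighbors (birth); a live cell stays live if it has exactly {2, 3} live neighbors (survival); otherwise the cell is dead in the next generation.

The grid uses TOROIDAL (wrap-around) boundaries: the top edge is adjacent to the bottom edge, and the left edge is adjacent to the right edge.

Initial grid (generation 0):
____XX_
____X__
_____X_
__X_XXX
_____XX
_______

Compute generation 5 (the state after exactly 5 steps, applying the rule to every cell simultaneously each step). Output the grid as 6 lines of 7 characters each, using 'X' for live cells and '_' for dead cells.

Answer: X___X__
X___X__
X___X__
X___X__
X___X__
X___X__

Derivation:
Simulating step by step:
Generation 0 (given above): 10 live cells
Generation 1: 10 live cells
____XX_
____X__
___X__X
____X__
____X_X
____X_X
Generation 2: 14 live cells
___XX__
___XX__
___XXX_
___XX__
___XX__
___XX_X
Generation 3: 7 live cells
__X____
__X____
__X__X_
__X____
__X____
__X____
Generation 4: 18 live cells
_XXX___
_XXX___
_XXX___
_XXX___
_XXX___
_XXX___
Generation 5: 12 live cells
(generation 5 grid is the final answer)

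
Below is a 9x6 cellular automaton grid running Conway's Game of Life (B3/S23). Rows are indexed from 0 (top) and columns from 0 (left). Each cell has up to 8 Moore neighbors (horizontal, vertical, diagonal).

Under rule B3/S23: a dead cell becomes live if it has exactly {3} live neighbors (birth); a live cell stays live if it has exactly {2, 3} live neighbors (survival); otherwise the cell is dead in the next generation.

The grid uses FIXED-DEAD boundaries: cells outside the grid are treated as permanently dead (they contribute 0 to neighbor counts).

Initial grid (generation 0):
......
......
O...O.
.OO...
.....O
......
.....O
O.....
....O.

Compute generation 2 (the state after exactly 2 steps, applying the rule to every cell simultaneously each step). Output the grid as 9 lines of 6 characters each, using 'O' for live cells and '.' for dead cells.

Answer: ......
......
......
......
......
......
......
......
......

Derivation:
Simulating step by step:
Generation 0 (given above): 8 live cells
Generation 1: 2 live cells
......
......
.O....
.O....
......
......
......
......
......
Generation 2: 0 live cells
(generation 2 grid is the final answer)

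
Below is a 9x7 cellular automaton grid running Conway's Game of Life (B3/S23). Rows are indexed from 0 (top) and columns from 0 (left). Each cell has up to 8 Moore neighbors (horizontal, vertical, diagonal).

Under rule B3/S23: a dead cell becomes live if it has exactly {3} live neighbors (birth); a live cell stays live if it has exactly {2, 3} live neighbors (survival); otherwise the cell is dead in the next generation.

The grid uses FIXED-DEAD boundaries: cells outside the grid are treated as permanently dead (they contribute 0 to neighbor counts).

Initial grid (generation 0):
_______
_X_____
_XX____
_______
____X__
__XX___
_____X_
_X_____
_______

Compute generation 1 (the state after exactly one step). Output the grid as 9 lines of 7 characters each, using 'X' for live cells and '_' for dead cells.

Answer: _______
_XX____
_XX____
_______
___X___
___XX__
__X____
_______
_______

Derivation:
Simulating step by step:
Generation 0 (given above): 8 live cells
Generation 1: 8 live cells
(generation 1 grid is the final answer)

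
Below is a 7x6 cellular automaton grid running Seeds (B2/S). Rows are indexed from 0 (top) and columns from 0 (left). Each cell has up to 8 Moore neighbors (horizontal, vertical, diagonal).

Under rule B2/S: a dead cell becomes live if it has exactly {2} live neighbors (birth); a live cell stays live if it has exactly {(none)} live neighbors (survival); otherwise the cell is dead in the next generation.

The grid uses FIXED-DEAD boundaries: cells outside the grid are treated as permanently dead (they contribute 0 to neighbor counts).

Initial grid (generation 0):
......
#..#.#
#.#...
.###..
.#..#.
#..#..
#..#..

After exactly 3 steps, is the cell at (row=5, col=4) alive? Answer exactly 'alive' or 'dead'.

Answer: alive

Derivation:
Simulating step by step:
Generation 0 (given above): 14 live cells
Generation 1: 7 live cells
....#.
..#.#.
......
....#.
......
......
.##.#.
Generation 2: 8 live cells
.....#
.....#
....##
......
......
.###..
...#..
Generation 3: 8 live cells
....#.
......
......
....##
.#.#..
....#.
.#..#.

Cell (5,4) at generation 3: 1 -> alive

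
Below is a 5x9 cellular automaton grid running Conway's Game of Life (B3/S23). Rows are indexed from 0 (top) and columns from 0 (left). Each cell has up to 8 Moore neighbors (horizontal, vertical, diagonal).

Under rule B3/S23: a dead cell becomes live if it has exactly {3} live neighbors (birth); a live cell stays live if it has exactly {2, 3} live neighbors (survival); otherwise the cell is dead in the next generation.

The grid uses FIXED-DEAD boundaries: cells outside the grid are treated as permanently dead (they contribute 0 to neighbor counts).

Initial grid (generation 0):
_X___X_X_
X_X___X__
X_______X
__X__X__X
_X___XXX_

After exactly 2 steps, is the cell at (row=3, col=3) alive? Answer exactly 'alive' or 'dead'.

Simulating step by step:
Generation 0 (given above): 15 live cells
Generation 1: 12 live cells
_X____X__
X_____XX_
_______X_
_X___X__X
_____XXX_
Generation 2: 11 live cells
______XX_
______XX_
_______XX
_____X__X
_____XXX_

Cell (3,3) at generation 2: 0 -> dead

Answer: dead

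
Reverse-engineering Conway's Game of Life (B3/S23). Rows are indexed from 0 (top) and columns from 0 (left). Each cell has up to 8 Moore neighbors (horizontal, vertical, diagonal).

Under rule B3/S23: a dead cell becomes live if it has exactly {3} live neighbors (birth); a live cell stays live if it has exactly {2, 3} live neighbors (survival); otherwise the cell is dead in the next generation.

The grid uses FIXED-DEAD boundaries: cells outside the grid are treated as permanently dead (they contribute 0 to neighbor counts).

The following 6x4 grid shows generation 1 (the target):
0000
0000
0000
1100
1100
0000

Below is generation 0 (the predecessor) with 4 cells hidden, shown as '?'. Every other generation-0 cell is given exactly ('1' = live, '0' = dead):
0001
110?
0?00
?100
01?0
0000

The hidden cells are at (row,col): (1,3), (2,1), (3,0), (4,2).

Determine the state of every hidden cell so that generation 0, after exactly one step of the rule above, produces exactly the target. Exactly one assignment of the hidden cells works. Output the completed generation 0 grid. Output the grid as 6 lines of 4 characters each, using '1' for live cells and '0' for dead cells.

Hidden generation-0 cells (in order): (1,3), (2,1), (3,0), (4,2).
A hidden cell only influences target cells in its own 3x3 neighborhood. Try each of the 2^4 = 16 assignments, step the completed generation 0 forward once under B3/S23, and compare with the target:
  (1,3)=0 (2,1)=0 (3,0)=0 (4,2)=0 -> step gives (2,0)='1' but target has '0' -> reject
  (1,3)=0 (2,1)=0 (3,0)=0 (4,2)=1 -> step gives (2,0)='1' but target has '0' -> reject
  (1,3)=0 (2,1)=0 (3,0)=1 (4,2)=0 -> step reproduces the target at every cell -> ACCEPT
  (1,3)=0 (2,1)=0 (3,0)=1 (4,2)=1 -> step gives (3,2)='1' but target has '0' -> reject
  (1,3)=0 (2,1)=1 (3,0)=0 (4,2)=0 -> step gives (1,0)='1' but target has '0' -> reject
  (1,3)=0 (2,1)=1 (3,0)=0 (4,2)=1 -> step gives (1,0)='1' but target has '0' -> reject
  (1,3)=0 (2,1)=1 (3,0)=1 (4,2)=0 -> step gives (1,0)='1' but target has '0' -> reject
  (1,3)=0 (2,1)=1 (3,0)=1 (4,2)=1 -> step gives (1,0)='1' but target has '0' -> reject
  (1,3)=1 (2,1)=0 (3,0)=0 (4,2)=0 -> step gives (0,2)='1' but target has '0' -> reject
  (1,3)=1 (2,1)=0 (3,0)=0 (4,2)=1 -> step gives (0,2)='1' but target has '0' -> reject
  (1,3)=1 (2,1)=0 (3,0)=1 (4,2)=0 -> step gives (0,2)='1' but target has '0' -> reject
  (1,3)=1 (2,1)=0 (3,0)=1 (4,2)=1 -> step gives (0,2)='1' but target has '0' -> reject
  (1,3)=1 (2,1)=1 (3,0)=0 (4,2)=0 -> step gives (0,2)='1' but target has '0' -> reject
  (1,3)=1 (2,1)=1 (3,0)=0 (4,2)=1 -> step gives (0,2)='1' but target has '0' -> reject
  (1,3)=1 (2,1)=1 (3,0)=1 (4,2)=0 -> step gives (0,2)='1' but target has '0' -> reject
  (1,3)=1 (2,1)=1 (3,0)=1 (4,2)=1 -> step gives (0,2)='1' but target has '0' -> reject
Unique solution: (1,3)=dead, (2,1)=dead, (3,0)=live, (4,2)=dead.
Check: live-neighbor counts of every cell in the completed generation 0:
2220
1121
4420
2220
3220
1110
Applying B3/S23 to generation 0 with these counts gives:
0000
0000
0000
1100
1100
0000
which matches the target exactly.

Answer: 0001
1100
0000
1100
0100
0000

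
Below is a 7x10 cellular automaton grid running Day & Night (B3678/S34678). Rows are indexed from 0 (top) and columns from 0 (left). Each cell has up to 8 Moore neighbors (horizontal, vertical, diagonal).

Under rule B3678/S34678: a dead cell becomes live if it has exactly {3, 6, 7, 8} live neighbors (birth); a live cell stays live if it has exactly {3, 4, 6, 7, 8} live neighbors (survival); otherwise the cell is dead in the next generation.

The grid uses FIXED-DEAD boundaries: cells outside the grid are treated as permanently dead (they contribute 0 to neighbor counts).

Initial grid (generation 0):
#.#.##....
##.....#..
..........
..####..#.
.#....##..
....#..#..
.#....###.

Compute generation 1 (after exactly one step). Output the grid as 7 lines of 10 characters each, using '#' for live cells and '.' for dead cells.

Answer: ..........
.#........
.####.....
......##..
..#...###.
.....#....
.......#..

Derivation:
Simulating step by step:
Generation 0 (given above): 21 live cells
Generation 1: 13 live cells
(generation 1 grid is the final answer)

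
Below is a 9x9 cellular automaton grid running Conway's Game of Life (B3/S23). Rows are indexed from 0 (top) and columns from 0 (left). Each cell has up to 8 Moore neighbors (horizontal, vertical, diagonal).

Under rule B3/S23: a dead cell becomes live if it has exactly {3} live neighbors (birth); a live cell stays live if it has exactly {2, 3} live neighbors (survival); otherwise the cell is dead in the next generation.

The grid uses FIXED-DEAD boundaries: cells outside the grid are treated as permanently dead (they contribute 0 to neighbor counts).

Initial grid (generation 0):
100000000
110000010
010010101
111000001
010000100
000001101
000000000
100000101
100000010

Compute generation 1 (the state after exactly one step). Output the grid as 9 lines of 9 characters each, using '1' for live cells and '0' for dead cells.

Simulating step by step:
Generation 0 (given above): 22 live cells
Generation 1: 21 live cells
(generation 1 grid is the final answer)

Answer: 110000000
110000010
000000001
101001000
111001100
000001110
000001100
000000010
000000010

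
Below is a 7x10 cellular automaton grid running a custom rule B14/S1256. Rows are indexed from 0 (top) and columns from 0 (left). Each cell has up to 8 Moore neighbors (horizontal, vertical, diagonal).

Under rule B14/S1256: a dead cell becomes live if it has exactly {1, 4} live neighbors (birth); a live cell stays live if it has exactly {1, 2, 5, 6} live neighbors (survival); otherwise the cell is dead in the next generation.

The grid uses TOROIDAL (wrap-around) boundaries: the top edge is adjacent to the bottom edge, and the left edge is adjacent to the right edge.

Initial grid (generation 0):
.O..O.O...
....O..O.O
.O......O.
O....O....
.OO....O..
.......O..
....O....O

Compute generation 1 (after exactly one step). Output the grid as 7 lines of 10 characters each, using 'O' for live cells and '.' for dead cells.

Answer: ..O.OOO...
....O..O.O
.OOO....O.
OO.OO.....
.OOOOO.O.O
....OO.O.O
.OO.O.....

Derivation:
Simulating step by step:
Generation 0 (given above): 16 live cells
Generation 1: 29 live cells
(generation 1 grid is the final answer)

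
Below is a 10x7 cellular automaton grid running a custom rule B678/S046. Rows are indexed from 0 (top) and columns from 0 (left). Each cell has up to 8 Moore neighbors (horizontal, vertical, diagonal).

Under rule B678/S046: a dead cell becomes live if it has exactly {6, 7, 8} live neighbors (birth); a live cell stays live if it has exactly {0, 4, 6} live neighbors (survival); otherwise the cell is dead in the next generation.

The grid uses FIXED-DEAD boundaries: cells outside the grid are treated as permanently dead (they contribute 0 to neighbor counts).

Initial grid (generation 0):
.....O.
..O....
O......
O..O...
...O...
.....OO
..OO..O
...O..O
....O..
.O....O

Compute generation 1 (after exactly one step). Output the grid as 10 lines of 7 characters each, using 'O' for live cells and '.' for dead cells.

Answer: .....O.
..O....
.......
.......
.......
.......
.......
.......
.......
.O....O

Derivation:
Simulating step by step:
Generation 0 (given above): 16 live cells
Generation 1: 4 live cells
(generation 1 grid is the final answer)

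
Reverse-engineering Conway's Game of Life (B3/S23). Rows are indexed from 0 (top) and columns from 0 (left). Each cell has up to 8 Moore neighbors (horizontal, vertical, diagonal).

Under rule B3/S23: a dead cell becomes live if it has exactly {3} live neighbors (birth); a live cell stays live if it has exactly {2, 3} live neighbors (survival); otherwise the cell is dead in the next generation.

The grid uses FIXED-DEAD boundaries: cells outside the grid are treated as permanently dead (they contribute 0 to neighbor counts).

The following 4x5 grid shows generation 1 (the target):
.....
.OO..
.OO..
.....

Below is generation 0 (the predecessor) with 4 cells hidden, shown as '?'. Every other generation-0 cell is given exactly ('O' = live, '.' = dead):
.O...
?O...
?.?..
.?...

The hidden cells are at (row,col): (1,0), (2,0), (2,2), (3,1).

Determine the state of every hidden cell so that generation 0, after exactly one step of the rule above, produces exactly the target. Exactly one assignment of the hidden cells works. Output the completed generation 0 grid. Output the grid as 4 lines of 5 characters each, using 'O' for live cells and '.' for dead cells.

Hidden generation-0 cells (in order): (1,0), (2,0), (2,2), (3,1).
A hidden cell only influences target cells in its own 3x3 neighborhood. Try each of the 2^4 = 16 assignments, step the completed generation 0 forward once under B3/S23, and compare with the target:
  (1,0)=. (2,0)=. (2,2)=. (3,1)=. -> step gives (1,1)='.' but target has 'O' -> reject
  (1,0)=. (2,0)=. (2,2)=. (3,1)=O -> step gives (1,1)='.' but target has 'O' -> reject
  (1,0)=. (2,0)=. (2,2)=O (3,1)=. -> step gives (2,1)='.' but target has 'O' -> reject
  (1,0)=. (2,0)=. (2,2)=O (3,1)=O -> step reproduces the target at every cell -> ACCEPT
  (1,0)=. (2,0)=O (2,2)=. (3,1)=. -> step gives (1,0)='O' but target has '.' -> reject
  (1,0)=. (2,0)=O (2,2)=. (3,1)=O -> step gives (1,0)='O' but target has '.' -> reject
  (1,0)=. (2,0)=O (2,2)=O (3,1)=. -> step gives (1,0)='O' but target has '.' -> reject
  (1,0)=. (2,0)=O (2,2)=O (3,1)=O -> step gives (1,0)='O' but target has '.' -> reject
  (1,0)=O (2,0)=. (2,2)=. (3,1)=. -> step gives (0,0)='O' but target has '.' -> reject
  (1,0)=O (2,0)=. (2,2)=. (3,1)=O -> step gives (0,0)='O' but target has '.' -> reject
  (1,0)=O (2,0)=. (2,2)=O (3,1)=. -> step gives (0,0)='O' but target has '.' -> reject
  (1,0)=O (2,0)=. (2,2)=O (3,1)=O -> step gives (0,0)='O' but target has '.' -> reject
  (1,0)=O (2,0)=O (2,2)=. (3,1)=. -> step gives (0,0)='O' but target has '.' -> reject
  (1,0)=O (2,0)=O (2,2)=. (3,1)=O -> step gives (0,0)='O' but target has '.' -> reject
  (1,0)=O (2,0)=O (2,2)=O (3,1)=. -> step gives (0,0)='O' but target has '.' -> reject
  (1,0)=O (2,0)=O (2,2)=O (3,1)=O -> step gives (0,0)='O' but target has '.' -> reject
Unique solution: (1,0)=dead, (2,0)=dead, (2,2)=live, (3,1)=live.
Check: live-neighbor counts of every cell in the completed generation 0:
21200
22310
23210
11210
Applying B3/S23 to generation 0 with these counts gives:
.....
.OO..
.OO..
.....
which matches the target exactly.

Answer: .O...
.O...
..O..
.O...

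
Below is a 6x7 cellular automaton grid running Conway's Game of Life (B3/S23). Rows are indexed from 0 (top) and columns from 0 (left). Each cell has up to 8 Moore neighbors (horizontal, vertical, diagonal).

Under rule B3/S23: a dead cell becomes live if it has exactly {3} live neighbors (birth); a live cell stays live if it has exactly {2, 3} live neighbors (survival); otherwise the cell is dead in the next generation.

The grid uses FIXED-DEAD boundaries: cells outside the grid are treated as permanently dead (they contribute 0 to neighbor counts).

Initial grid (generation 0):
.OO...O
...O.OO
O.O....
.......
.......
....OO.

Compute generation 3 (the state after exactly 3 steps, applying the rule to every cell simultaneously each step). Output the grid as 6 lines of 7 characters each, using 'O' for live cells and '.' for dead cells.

Answer: ....O.O
....O.O
.....O.
.......
.......
.......

Derivation:
Simulating step by step:
Generation 0 (given above): 10 live cells
Generation 1: 6 live cells
..O..OO
...O.OO
.......
.......
.......
.......
Generation 2: 6 live cells
....OOO
....OOO
.......
.......
.......
.......
Generation 3: 5 live cells
(generation 3 grid is the final answer)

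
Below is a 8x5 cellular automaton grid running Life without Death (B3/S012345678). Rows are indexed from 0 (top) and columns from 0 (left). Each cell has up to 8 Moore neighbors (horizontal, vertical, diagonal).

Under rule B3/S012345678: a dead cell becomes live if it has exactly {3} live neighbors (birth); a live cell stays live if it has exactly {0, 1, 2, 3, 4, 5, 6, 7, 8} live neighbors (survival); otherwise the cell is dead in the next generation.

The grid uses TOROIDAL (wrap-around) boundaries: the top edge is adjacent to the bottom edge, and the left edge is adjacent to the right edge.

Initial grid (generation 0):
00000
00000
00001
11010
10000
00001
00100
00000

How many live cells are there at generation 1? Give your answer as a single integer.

Simulating step by step:
Generation 0 (given above): 7 live cells
Generation 1: 9 live cells
00000
00000
10001
11010
11000
00001
00100
00000
Population at generation 1: 9

Answer: 9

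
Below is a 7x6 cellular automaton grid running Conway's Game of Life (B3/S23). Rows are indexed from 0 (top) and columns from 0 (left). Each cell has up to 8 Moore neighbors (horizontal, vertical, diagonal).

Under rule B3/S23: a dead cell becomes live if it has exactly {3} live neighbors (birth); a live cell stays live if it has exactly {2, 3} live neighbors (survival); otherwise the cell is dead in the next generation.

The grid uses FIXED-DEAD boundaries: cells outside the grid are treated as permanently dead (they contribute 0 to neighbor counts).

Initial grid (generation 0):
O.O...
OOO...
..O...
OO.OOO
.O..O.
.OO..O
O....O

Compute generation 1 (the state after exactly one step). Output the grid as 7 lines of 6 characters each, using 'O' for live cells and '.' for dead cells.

Answer: O.O...
O.OO..
....O.
OO.OOO
......
OOO.OO
.O....

Derivation:
Simulating step by step:
Generation 0 (given above): 18 live cells
Generation 1: 17 live cells
(generation 1 grid is the final answer)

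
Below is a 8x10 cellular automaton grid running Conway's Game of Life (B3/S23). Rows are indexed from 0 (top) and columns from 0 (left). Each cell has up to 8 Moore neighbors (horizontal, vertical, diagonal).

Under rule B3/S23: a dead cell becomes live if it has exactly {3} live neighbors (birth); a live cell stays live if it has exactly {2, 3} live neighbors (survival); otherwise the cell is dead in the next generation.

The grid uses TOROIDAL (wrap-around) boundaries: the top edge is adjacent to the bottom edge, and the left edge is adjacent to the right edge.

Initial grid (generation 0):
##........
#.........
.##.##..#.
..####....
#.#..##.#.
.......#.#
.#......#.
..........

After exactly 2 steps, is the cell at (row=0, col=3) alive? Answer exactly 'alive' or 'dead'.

Simulating step by step:
Generation 0 (given above): 21 live cells
Generation 1: 25 live cells
##........
#.#......#
.##..#....
.......#.#
.##..#####
##....##.#
........#.
##........
Generation 2: 21 live cells
..#.......
..#......#
.##.....##
.....#.#.#
.##..#....
.##..#....
.......##.
##.......#

Cell (0,3) at generation 2: 0 -> dead

Answer: dead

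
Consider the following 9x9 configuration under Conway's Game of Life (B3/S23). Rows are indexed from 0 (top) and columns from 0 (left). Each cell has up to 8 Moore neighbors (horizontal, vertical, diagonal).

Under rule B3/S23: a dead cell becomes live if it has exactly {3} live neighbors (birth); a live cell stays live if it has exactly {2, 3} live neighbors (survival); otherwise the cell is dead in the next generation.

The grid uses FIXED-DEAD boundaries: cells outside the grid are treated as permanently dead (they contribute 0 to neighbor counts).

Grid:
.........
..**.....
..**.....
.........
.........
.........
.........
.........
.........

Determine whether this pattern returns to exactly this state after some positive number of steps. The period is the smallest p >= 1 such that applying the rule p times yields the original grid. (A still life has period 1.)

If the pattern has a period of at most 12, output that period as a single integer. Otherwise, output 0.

Answer: 1

Derivation:
Simulating and comparing each generation to the original:
Gen 0 (original, given above): 4 live cells
Gen 1: 4 live cells, MATCHES original -> period = 1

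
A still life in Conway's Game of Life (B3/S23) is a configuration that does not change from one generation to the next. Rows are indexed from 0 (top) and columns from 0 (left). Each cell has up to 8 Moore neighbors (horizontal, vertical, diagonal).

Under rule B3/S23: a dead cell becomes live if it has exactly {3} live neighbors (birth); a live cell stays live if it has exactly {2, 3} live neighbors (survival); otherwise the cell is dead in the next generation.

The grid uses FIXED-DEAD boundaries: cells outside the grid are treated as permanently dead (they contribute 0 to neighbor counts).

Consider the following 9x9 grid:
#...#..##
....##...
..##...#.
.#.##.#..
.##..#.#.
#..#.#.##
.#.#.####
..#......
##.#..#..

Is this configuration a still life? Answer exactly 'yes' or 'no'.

Answer: no

Derivation:
Compute generation 1 and compare to generation 0 (given above):
Generation 1:
....##...
....#####
..#...#..
.#..####.
##...#.##
#..#.#...
.#.#.#..#
#..###...
.##......
Cell (0,0) differs: gen0=1 vs gen1=0 -> NOT a still life.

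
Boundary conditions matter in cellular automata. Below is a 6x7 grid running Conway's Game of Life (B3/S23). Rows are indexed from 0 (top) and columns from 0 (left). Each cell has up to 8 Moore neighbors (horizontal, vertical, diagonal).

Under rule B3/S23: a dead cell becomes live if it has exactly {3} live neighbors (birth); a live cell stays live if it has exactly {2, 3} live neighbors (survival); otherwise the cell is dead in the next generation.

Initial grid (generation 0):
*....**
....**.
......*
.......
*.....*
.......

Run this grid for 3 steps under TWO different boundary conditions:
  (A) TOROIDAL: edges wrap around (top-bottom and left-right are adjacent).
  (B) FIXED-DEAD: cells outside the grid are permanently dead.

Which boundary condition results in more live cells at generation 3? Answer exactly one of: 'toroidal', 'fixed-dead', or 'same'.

Answer: toroidal

Derivation:
Under TOROIDAL boundary, generation 3:
...**.*
....*.*
.....**
*....**
*.....*
*...*.*
Population = 15

Under FIXED-DEAD boundary, generation 3:
....**.
....*..
.......
.......
.......
.......
Population = 3

Comparison: toroidal=15, fixed-dead=3 -> toroidal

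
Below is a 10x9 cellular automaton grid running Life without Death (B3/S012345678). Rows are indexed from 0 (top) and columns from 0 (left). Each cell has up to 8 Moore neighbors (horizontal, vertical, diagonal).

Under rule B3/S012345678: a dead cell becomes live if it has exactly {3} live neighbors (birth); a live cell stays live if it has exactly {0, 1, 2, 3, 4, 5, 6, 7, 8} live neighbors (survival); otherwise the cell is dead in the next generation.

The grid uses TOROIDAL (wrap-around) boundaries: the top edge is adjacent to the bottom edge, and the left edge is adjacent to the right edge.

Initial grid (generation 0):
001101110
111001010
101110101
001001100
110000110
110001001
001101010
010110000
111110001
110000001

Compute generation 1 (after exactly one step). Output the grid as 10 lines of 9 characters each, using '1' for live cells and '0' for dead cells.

Answer: 001111110
111001010
101110101
001011100
111000110
110011001
001101111
010111001
111110001
110001101

Derivation:
Simulating step by step:
Generation 0 (given above): 43 live cells
Generation 1: 53 live cells
(generation 1 grid is the final answer)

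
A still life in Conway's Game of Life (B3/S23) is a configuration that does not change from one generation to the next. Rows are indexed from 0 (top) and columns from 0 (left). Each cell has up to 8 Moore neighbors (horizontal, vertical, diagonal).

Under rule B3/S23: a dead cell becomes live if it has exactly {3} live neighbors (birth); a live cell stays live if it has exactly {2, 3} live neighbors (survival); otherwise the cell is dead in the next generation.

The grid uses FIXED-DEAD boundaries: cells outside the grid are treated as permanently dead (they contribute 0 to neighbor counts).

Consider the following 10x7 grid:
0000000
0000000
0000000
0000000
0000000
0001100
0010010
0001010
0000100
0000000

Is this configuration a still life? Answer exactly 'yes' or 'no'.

Compute generation 1 and compare to generation 0 (given above):
Generation 1:
0000000
0000000
0000000
0000000
0000000
0001100
0010010
0001010
0000100
0000000
The grids are IDENTICAL -> still life.

Answer: yes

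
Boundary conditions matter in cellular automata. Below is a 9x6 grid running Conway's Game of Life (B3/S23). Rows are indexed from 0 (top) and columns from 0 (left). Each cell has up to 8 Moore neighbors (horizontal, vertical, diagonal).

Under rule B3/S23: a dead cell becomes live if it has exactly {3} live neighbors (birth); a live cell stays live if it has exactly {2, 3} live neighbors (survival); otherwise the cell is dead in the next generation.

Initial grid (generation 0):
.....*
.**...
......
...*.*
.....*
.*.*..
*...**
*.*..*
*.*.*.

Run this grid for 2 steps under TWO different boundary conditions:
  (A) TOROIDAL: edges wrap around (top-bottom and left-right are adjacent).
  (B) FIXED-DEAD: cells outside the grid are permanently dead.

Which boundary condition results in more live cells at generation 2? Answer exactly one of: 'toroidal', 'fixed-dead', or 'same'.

Under TOROIDAL boundary, generation 2:
****.*
.***..
......
.*.*..
......
.**...
...*..
..*..*
*****.
Population = 20

Under FIXED-DEAD boundary, generation 2:
......
......
......
...*..
......
.**..*
.*.*.*
.**..*
......
Population = 10

Comparison: toroidal=20, fixed-dead=10 -> toroidal

Answer: toroidal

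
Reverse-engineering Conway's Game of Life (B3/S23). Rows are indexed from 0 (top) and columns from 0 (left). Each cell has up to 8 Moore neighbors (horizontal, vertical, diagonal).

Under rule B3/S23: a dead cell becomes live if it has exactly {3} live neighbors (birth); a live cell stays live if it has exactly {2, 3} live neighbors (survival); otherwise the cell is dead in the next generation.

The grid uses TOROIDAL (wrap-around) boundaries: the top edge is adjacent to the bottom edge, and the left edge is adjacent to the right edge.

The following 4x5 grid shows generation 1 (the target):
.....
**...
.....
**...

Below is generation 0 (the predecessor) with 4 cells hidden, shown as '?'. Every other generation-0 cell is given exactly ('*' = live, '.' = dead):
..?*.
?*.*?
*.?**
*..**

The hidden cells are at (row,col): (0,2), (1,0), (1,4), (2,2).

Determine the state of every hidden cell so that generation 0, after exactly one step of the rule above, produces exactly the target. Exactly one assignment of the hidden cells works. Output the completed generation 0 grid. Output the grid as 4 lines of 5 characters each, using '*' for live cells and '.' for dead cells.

Answer: ..**.
**.*.
*..**
*..**

Derivation:
Hidden generation-0 cells (in order): (0,2), (1,0), (1,4), (2,2).
A hidden cell only influences target cells in its own 3x3 neighborhood. Try each of the 2^4 = 16 assignments, step the completed generation 0 forward once under B3/S23, and compare with the target:
  (0,2)=. (1,0)=. (1,4)=. (2,2)=. -> step gives (0,0)='*' but target has '.' -> reject
  (0,2)=. (1,0)=. (1,4)=. (2,2)=* -> step gives (0,0)='*' but target has '.' -> reject
  (0,2)=. (1,0)=. (1,4)=* (2,2)=. -> step gives (1,0)='.' but target has '*' -> reject
  (0,2)=. (1,0)=. (1,4)=* (2,2)=* -> step gives (1,0)='.' but target has '*' -> reject
  (0,2)=. (1,0)=* (1,4)=. (2,2)=. -> step gives (0,1)='*' but target has '.' -> reject
  (0,2)=. (1,0)=* (1,4)=. (2,2)=* -> step gives (0,1)='*' but target has '.' -> reject
  (0,2)=. (1,0)=* (1,4)=* (2,2)=. -> step gives (0,1)='*' but target has '.' -> reject
  (0,2)=. (1,0)=* (1,4)=* (2,2)=* -> step gives (0,1)='*' but target has '.' -> reject
  (0,2)=* (1,0)=. (1,4)=. (2,2)=. -> step gives (0,0)='*' but target has '.' -> reject
  (0,2)=* (1,0)=. (1,4)=. (2,2)=* -> step gives (0,0)='*' but target has '.' -> reject
  (0,2)=* (1,0)=. (1,4)=* (2,2)=. -> step gives (0,1)='*' but target has '.' -> reject
  (0,2)=* (1,0)=. (1,4)=* (2,2)=* -> step gives (0,1)='*' but target has '.' -> reject
  (0,2)=* (1,0)=* (1,4)=. (2,2)=. -> step reproduces the target at every cell -> ACCEPT
  (0,2)=* (1,0)=* (1,4)=. (2,2)=* -> step gives (1,1)='.' but target has '*' -> reject
  (0,2)=* (1,0)=* (1,4)=* (2,2)=. -> step gives (1,0)='.' but target has '*' -> reject
  (0,2)=* (1,0)=* (1,4)=* (2,2)=* -> step gives (1,0)='.' but target has '*' -> reject
Unique solution: (0,2)=live, (1,0)=live, (1,4)=dead, (2,2)=dead.
Check: live-neighbor counts of every cell in the completed generation 0:
44446
33546
54447
33456
Applying B3/S23 to generation 0 with these counts gives:
.....
**...
.....
**...
which matches the target exactly.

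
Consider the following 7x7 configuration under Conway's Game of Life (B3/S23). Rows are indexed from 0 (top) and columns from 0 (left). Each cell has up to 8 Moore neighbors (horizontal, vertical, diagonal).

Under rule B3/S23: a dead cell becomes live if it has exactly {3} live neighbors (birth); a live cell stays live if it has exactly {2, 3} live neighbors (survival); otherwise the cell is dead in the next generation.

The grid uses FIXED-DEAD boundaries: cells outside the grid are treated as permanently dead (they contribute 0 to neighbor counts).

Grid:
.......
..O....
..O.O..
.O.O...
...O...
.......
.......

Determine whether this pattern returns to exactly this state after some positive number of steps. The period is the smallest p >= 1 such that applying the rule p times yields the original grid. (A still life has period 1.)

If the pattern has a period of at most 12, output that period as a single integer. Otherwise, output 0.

Simulating and comparing each generation to the original:
Gen 0 (original, given above): 6 live cells
Gen 1: 6 live cells, differs from original
Gen 2: 6 live cells, MATCHES original -> period = 2

Answer: 2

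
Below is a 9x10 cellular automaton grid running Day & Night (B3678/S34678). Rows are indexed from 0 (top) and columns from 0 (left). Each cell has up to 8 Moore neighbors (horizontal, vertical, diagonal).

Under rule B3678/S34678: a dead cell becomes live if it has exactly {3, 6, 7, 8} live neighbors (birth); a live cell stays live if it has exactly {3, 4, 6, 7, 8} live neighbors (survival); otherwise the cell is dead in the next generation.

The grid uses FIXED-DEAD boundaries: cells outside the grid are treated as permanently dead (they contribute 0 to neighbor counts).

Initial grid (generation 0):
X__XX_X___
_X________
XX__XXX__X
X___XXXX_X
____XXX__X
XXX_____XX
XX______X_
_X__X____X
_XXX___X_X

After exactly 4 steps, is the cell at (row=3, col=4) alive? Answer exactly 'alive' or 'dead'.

Answer: alive

Derivation:
Simulating step by step:
Generation 0 (given above): 37 live cells
Generation 1: 32 live cells
__________
_XXX__X___
XX__X_XXX_
_X_X_XXX__
X__XX_X__X
XX___X_XXX
X_______X_
_X_X______
__X_____X_
Generation 2: 26 live cells
__X_______
XXX__X____
XXX_X_____
_X_X______
X___X_____
XX__X_XXXX
X_X____XXX
__X_______
__________
Generation 3: 26 live cells
__________
XXX_______
XX________
_X_XX_____
X_XX_X_XX_
XX_X_X_X_X
___X__XX_X
_X______X_
__________
Generation 4: 23 live cells
_X________
XX________
X__X______
_X_XX_____
X__XX___X_
_X_X__XXX_
XX__X_XX__
_______X__
__________

Cell (3,4) at generation 4: 1 -> alive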